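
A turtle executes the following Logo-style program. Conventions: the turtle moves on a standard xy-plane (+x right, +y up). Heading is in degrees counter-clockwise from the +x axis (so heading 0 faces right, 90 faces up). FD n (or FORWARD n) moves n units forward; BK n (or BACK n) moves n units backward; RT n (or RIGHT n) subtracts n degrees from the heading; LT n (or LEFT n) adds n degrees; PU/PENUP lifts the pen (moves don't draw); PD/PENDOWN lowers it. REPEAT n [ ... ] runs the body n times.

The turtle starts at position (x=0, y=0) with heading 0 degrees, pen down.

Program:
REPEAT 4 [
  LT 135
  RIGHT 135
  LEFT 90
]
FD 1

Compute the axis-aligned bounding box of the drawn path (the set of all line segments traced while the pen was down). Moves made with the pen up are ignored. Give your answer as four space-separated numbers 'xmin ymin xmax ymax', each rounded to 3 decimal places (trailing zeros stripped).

Executing turtle program step by step:
Start: pos=(0,0), heading=0, pen down
REPEAT 4 [
  -- iteration 1/4 --
  LT 135: heading 0 -> 135
  RT 135: heading 135 -> 0
  LT 90: heading 0 -> 90
  -- iteration 2/4 --
  LT 135: heading 90 -> 225
  RT 135: heading 225 -> 90
  LT 90: heading 90 -> 180
  -- iteration 3/4 --
  LT 135: heading 180 -> 315
  RT 135: heading 315 -> 180
  LT 90: heading 180 -> 270
  -- iteration 4/4 --
  LT 135: heading 270 -> 45
  RT 135: heading 45 -> 270
  LT 90: heading 270 -> 0
]
FD 1: (0,0) -> (1,0) [heading=0, draw]
Final: pos=(1,0), heading=0, 1 segment(s) drawn

Segment endpoints: x in {0, 1}, y in {0, 0}
xmin=0, ymin=0, xmax=1, ymax=0

Answer: 0 0 1 0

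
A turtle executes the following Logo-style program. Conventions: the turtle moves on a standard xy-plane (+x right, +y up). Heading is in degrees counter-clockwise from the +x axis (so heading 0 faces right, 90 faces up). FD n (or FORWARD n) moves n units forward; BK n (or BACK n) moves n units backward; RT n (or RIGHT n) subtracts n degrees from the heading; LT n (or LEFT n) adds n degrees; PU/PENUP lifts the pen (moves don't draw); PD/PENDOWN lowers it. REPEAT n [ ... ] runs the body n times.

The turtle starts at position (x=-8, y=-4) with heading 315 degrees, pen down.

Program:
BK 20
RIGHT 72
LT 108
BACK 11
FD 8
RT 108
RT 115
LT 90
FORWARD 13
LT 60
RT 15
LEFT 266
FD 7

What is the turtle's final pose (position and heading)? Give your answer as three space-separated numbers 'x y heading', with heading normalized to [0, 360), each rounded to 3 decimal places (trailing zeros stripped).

Answer: -42.221 3.944 169

Derivation:
Executing turtle program step by step:
Start: pos=(-8,-4), heading=315, pen down
BK 20: (-8,-4) -> (-22.142,10.142) [heading=315, draw]
RT 72: heading 315 -> 243
LT 108: heading 243 -> 351
BK 11: (-22.142,10.142) -> (-33.007,11.863) [heading=351, draw]
FD 8: (-33.007,11.863) -> (-25.105,10.611) [heading=351, draw]
RT 108: heading 351 -> 243
RT 115: heading 243 -> 128
LT 90: heading 128 -> 218
FD 13: (-25.105,10.611) -> (-35.349,2.608) [heading=218, draw]
LT 60: heading 218 -> 278
RT 15: heading 278 -> 263
LT 266: heading 263 -> 169
FD 7: (-35.349,2.608) -> (-42.221,3.944) [heading=169, draw]
Final: pos=(-42.221,3.944), heading=169, 5 segment(s) drawn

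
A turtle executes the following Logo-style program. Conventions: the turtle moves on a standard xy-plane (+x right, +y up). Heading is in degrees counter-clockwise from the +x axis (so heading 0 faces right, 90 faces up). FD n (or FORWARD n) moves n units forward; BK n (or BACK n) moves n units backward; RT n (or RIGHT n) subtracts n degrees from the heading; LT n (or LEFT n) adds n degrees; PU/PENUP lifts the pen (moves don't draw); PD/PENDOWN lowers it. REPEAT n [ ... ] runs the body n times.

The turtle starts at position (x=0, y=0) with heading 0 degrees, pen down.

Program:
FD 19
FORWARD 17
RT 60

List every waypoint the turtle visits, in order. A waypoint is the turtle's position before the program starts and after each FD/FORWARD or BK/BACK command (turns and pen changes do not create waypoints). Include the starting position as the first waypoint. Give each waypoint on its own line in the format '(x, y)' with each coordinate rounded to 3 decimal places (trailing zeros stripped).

Executing turtle program step by step:
Start: pos=(0,0), heading=0, pen down
FD 19: (0,0) -> (19,0) [heading=0, draw]
FD 17: (19,0) -> (36,0) [heading=0, draw]
RT 60: heading 0 -> 300
Final: pos=(36,0), heading=300, 2 segment(s) drawn
Waypoints (3 total):
(0, 0)
(19, 0)
(36, 0)

Answer: (0, 0)
(19, 0)
(36, 0)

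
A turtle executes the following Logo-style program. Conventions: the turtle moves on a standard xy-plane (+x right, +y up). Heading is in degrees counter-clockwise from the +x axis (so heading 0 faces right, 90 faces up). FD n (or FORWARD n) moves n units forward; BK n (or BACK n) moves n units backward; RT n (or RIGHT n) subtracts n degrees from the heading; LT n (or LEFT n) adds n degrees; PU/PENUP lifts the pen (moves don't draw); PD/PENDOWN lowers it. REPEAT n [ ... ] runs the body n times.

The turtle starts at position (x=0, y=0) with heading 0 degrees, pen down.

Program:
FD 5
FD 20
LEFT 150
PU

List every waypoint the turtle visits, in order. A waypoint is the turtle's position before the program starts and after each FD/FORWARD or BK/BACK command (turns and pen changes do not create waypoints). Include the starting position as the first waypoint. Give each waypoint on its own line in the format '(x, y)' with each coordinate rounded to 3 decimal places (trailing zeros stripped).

Answer: (0, 0)
(5, 0)
(25, 0)

Derivation:
Executing turtle program step by step:
Start: pos=(0,0), heading=0, pen down
FD 5: (0,0) -> (5,0) [heading=0, draw]
FD 20: (5,0) -> (25,0) [heading=0, draw]
LT 150: heading 0 -> 150
PU: pen up
Final: pos=(25,0), heading=150, 2 segment(s) drawn
Waypoints (3 total):
(0, 0)
(5, 0)
(25, 0)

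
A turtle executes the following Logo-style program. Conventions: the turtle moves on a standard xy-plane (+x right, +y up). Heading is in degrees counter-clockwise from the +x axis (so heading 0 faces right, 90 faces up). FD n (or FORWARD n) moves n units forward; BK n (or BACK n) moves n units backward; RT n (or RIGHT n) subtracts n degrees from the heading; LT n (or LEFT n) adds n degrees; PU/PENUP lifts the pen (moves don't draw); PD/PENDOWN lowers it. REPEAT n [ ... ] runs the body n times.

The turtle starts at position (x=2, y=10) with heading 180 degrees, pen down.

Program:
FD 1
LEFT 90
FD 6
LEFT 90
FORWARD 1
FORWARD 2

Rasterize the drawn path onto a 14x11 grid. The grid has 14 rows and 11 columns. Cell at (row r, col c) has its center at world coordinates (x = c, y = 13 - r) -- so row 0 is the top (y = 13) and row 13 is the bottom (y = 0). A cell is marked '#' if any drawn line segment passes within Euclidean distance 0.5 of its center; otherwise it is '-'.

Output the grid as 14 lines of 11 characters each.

Answer: -----------
-----------
-----------
-##--------
-#---------
-#---------
-#---------
-#---------
-#---------
-####------
-----------
-----------
-----------
-----------

Derivation:
Segment 0: (2,10) -> (1,10)
Segment 1: (1,10) -> (1,4)
Segment 2: (1,4) -> (2,4)
Segment 3: (2,4) -> (4,4)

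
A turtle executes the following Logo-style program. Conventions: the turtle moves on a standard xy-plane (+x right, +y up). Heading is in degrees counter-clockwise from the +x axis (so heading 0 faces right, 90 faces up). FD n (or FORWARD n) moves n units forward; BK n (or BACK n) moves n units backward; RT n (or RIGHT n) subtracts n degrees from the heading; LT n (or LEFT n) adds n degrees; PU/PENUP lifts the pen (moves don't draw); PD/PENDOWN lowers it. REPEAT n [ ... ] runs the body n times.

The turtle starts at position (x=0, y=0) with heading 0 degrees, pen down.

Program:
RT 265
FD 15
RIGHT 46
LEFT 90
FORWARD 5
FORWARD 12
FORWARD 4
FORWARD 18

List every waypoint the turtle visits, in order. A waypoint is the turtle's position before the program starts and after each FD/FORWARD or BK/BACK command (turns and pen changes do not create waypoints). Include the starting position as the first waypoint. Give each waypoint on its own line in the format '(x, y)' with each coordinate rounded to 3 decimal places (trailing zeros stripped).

Executing turtle program step by step:
Start: pos=(0,0), heading=0, pen down
RT 265: heading 0 -> 95
FD 15: (0,0) -> (-1.307,14.943) [heading=95, draw]
RT 46: heading 95 -> 49
LT 90: heading 49 -> 139
FD 5: (-1.307,14.943) -> (-5.081,18.223) [heading=139, draw]
FD 12: (-5.081,18.223) -> (-14.137,26.096) [heading=139, draw]
FD 4: (-14.137,26.096) -> (-17.156,28.72) [heading=139, draw]
FD 18: (-17.156,28.72) -> (-30.741,40.529) [heading=139, draw]
Final: pos=(-30.741,40.529), heading=139, 5 segment(s) drawn
Waypoints (6 total):
(0, 0)
(-1.307, 14.943)
(-5.081, 18.223)
(-14.137, 26.096)
(-17.156, 28.72)
(-30.741, 40.529)

Answer: (0, 0)
(-1.307, 14.943)
(-5.081, 18.223)
(-14.137, 26.096)
(-17.156, 28.72)
(-30.741, 40.529)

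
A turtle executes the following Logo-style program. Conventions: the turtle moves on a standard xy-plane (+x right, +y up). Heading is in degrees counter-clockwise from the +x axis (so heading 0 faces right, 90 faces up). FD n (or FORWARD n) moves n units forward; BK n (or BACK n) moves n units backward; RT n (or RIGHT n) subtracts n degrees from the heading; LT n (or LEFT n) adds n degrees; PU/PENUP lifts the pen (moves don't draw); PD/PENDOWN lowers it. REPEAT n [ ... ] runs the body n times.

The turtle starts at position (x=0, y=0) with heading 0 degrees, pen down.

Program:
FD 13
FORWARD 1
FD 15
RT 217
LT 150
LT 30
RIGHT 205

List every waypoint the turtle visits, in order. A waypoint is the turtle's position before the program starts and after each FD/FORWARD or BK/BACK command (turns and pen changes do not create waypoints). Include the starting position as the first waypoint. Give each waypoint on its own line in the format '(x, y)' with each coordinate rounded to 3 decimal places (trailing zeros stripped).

Answer: (0, 0)
(13, 0)
(14, 0)
(29, 0)

Derivation:
Executing turtle program step by step:
Start: pos=(0,0), heading=0, pen down
FD 13: (0,0) -> (13,0) [heading=0, draw]
FD 1: (13,0) -> (14,0) [heading=0, draw]
FD 15: (14,0) -> (29,0) [heading=0, draw]
RT 217: heading 0 -> 143
LT 150: heading 143 -> 293
LT 30: heading 293 -> 323
RT 205: heading 323 -> 118
Final: pos=(29,0), heading=118, 3 segment(s) drawn
Waypoints (4 total):
(0, 0)
(13, 0)
(14, 0)
(29, 0)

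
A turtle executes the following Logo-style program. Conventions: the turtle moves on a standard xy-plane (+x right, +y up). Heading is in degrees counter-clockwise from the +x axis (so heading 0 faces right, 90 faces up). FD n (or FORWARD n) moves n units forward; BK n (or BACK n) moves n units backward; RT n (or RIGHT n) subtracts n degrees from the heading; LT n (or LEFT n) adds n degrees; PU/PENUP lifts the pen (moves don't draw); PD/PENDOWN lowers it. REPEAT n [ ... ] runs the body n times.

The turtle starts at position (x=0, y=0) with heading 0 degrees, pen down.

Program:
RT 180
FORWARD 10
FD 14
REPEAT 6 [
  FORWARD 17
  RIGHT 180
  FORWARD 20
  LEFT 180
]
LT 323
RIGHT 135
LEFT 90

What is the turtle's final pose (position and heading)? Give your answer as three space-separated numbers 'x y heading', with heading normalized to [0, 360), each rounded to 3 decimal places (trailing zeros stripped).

Answer: -6 0 98

Derivation:
Executing turtle program step by step:
Start: pos=(0,0), heading=0, pen down
RT 180: heading 0 -> 180
FD 10: (0,0) -> (-10,0) [heading=180, draw]
FD 14: (-10,0) -> (-24,0) [heading=180, draw]
REPEAT 6 [
  -- iteration 1/6 --
  FD 17: (-24,0) -> (-41,0) [heading=180, draw]
  RT 180: heading 180 -> 0
  FD 20: (-41,0) -> (-21,0) [heading=0, draw]
  LT 180: heading 0 -> 180
  -- iteration 2/6 --
  FD 17: (-21,0) -> (-38,0) [heading=180, draw]
  RT 180: heading 180 -> 0
  FD 20: (-38,0) -> (-18,0) [heading=0, draw]
  LT 180: heading 0 -> 180
  -- iteration 3/6 --
  FD 17: (-18,0) -> (-35,0) [heading=180, draw]
  RT 180: heading 180 -> 0
  FD 20: (-35,0) -> (-15,0) [heading=0, draw]
  LT 180: heading 0 -> 180
  -- iteration 4/6 --
  FD 17: (-15,0) -> (-32,0) [heading=180, draw]
  RT 180: heading 180 -> 0
  FD 20: (-32,0) -> (-12,0) [heading=0, draw]
  LT 180: heading 0 -> 180
  -- iteration 5/6 --
  FD 17: (-12,0) -> (-29,0) [heading=180, draw]
  RT 180: heading 180 -> 0
  FD 20: (-29,0) -> (-9,0) [heading=0, draw]
  LT 180: heading 0 -> 180
  -- iteration 6/6 --
  FD 17: (-9,0) -> (-26,0) [heading=180, draw]
  RT 180: heading 180 -> 0
  FD 20: (-26,0) -> (-6,0) [heading=0, draw]
  LT 180: heading 0 -> 180
]
LT 323: heading 180 -> 143
RT 135: heading 143 -> 8
LT 90: heading 8 -> 98
Final: pos=(-6,0), heading=98, 14 segment(s) drawn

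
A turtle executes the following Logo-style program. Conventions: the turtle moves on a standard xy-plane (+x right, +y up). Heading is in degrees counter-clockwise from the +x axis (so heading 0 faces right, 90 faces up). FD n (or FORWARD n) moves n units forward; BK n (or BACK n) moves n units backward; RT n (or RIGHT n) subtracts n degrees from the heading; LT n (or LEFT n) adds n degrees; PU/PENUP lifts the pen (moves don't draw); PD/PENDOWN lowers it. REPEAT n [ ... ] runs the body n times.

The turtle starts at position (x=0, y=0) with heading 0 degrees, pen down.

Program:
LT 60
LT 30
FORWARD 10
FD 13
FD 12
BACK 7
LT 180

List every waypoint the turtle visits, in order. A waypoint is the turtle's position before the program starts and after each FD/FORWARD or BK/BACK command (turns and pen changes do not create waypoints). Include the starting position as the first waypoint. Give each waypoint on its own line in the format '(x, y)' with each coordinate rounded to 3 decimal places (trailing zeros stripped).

Answer: (0, 0)
(0, 10)
(0, 23)
(0, 35)
(0, 28)

Derivation:
Executing turtle program step by step:
Start: pos=(0,0), heading=0, pen down
LT 60: heading 0 -> 60
LT 30: heading 60 -> 90
FD 10: (0,0) -> (0,10) [heading=90, draw]
FD 13: (0,10) -> (0,23) [heading=90, draw]
FD 12: (0,23) -> (0,35) [heading=90, draw]
BK 7: (0,35) -> (0,28) [heading=90, draw]
LT 180: heading 90 -> 270
Final: pos=(0,28), heading=270, 4 segment(s) drawn
Waypoints (5 total):
(0, 0)
(0, 10)
(0, 23)
(0, 35)
(0, 28)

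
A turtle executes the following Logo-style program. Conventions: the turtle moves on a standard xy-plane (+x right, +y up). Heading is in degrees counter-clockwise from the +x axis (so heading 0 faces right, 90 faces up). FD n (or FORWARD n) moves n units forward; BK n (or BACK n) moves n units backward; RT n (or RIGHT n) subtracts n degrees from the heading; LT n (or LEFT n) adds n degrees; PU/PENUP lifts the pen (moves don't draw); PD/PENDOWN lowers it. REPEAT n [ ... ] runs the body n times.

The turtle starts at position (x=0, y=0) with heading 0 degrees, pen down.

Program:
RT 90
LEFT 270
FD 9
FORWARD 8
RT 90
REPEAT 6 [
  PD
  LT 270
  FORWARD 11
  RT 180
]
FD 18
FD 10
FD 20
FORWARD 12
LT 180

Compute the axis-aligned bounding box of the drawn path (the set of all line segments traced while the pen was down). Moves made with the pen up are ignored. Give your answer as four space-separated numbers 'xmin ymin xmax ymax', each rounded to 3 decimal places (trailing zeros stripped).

Executing turtle program step by step:
Start: pos=(0,0), heading=0, pen down
RT 90: heading 0 -> 270
LT 270: heading 270 -> 180
FD 9: (0,0) -> (-9,0) [heading=180, draw]
FD 8: (-9,0) -> (-17,0) [heading=180, draw]
RT 90: heading 180 -> 90
REPEAT 6 [
  -- iteration 1/6 --
  PD: pen down
  LT 270: heading 90 -> 0
  FD 11: (-17,0) -> (-6,0) [heading=0, draw]
  RT 180: heading 0 -> 180
  -- iteration 2/6 --
  PD: pen down
  LT 270: heading 180 -> 90
  FD 11: (-6,0) -> (-6,11) [heading=90, draw]
  RT 180: heading 90 -> 270
  -- iteration 3/6 --
  PD: pen down
  LT 270: heading 270 -> 180
  FD 11: (-6,11) -> (-17,11) [heading=180, draw]
  RT 180: heading 180 -> 0
  -- iteration 4/6 --
  PD: pen down
  LT 270: heading 0 -> 270
  FD 11: (-17,11) -> (-17,0) [heading=270, draw]
  RT 180: heading 270 -> 90
  -- iteration 5/6 --
  PD: pen down
  LT 270: heading 90 -> 0
  FD 11: (-17,0) -> (-6,0) [heading=0, draw]
  RT 180: heading 0 -> 180
  -- iteration 6/6 --
  PD: pen down
  LT 270: heading 180 -> 90
  FD 11: (-6,0) -> (-6,11) [heading=90, draw]
  RT 180: heading 90 -> 270
]
FD 18: (-6,11) -> (-6,-7) [heading=270, draw]
FD 10: (-6,-7) -> (-6,-17) [heading=270, draw]
FD 20: (-6,-17) -> (-6,-37) [heading=270, draw]
FD 12: (-6,-37) -> (-6,-49) [heading=270, draw]
LT 180: heading 270 -> 90
Final: pos=(-6,-49), heading=90, 12 segment(s) drawn

Segment endpoints: x in {-17, -17, -9, -6, -6, -6, -6, -6, -6, -6, 0}, y in {-49, -37, -17, -7, 0, 0, 0, 0, 0, 0, 11, 11, 11}
xmin=-17, ymin=-49, xmax=0, ymax=11

Answer: -17 -49 0 11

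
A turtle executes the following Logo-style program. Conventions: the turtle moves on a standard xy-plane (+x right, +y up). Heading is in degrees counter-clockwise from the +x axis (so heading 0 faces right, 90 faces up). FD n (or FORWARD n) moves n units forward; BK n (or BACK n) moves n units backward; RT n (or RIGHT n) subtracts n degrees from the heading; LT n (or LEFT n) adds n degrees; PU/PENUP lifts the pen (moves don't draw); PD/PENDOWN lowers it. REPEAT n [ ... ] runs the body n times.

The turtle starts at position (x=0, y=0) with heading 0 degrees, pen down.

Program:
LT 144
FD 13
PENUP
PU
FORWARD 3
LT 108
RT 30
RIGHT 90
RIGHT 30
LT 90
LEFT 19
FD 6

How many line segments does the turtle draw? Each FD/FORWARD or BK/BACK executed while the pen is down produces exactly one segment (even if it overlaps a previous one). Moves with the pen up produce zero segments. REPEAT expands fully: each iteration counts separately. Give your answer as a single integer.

Answer: 1

Derivation:
Executing turtle program step by step:
Start: pos=(0,0), heading=0, pen down
LT 144: heading 0 -> 144
FD 13: (0,0) -> (-10.517,7.641) [heading=144, draw]
PU: pen up
PU: pen up
FD 3: (-10.517,7.641) -> (-12.944,9.405) [heading=144, move]
LT 108: heading 144 -> 252
RT 30: heading 252 -> 222
RT 90: heading 222 -> 132
RT 30: heading 132 -> 102
LT 90: heading 102 -> 192
LT 19: heading 192 -> 211
FD 6: (-12.944,9.405) -> (-18.087,6.314) [heading=211, move]
Final: pos=(-18.087,6.314), heading=211, 1 segment(s) drawn
Segments drawn: 1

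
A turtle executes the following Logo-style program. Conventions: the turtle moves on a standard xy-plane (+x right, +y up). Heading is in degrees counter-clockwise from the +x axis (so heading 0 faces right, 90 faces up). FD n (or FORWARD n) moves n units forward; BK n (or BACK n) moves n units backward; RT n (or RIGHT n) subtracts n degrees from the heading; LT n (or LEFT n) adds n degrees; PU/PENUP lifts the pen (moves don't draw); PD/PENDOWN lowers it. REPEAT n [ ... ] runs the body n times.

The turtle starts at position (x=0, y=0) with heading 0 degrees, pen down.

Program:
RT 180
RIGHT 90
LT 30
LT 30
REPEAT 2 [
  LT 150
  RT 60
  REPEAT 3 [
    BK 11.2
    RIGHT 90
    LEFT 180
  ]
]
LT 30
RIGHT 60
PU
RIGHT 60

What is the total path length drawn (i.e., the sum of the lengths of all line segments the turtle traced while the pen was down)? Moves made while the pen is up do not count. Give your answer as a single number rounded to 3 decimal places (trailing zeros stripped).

Answer: 67.2

Derivation:
Executing turtle program step by step:
Start: pos=(0,0), heading=0, pen down
RT 180: heading 0 -> 180
RT 90: heading 180 -> 90
LT 30: heading 90 -> 120
LT 30: heading 120 -> 150
REPEAT 2 [
  -- iteration 1/2 --
  LT 150: heading 150 -> 300
  RT 60: heading 300 -> 240
  REPEAT 3 [
    -- iteration 1/3 --
    BK 11.2: (0,0) -> (5.6,9.699) [heading=240, draw]
    RT 90: heading 240 -> 150
    LT 180: heading 150 -> 330
    -- iteration 2/3 --
    BK 11.2: (5.6,9.699) -> (-4.099,15.299) [heading=330, draw]
    RT 90: heading 330 -> 240
    LT 180: heading 240 -> 60
    -- iteration 3/3 --
    BK 11.2: (-4.099,15.299) -> (-9.699,5.6) [heading=60, draw]
    RT 90: heading 60 -> 330
    LT 180: heading 330 -> 150
  ]
  -- iteration 2/2 --
  LT 150: heading 150 -> 300
  RT 60: heading 300 -> 240
  REPEAT 3 [
    -- iteration 1/3 --
    BK 11.2: (-9.699,5.6) -> (-4.099,15.299) [heading=240, draw]
    RT 90: heading 240 -> 150
    LT 180: heading 150 -> 330
    -- iteration 2/3 --
    BK 11.2: (-4.099,15.299) -> (-13.799,20.899) [heading=330, draw]
    RT 90: heading 330 -> 240
    LT 180: heading 240 -> 60
    -- iteration 3/3 --
    BK 11.2: (-13.799,20.899) -> (-19.399,11.2) [heading=60, draw]
    RT 90: heading 60 -> 330
    LT 180: heading 330 -> 150
  ]
]
LT 30: heading 150 -> 180
RT 60: heading 180 -> 120
PU: pen up
RT 60: heading 120 -> 60
Final: pos=(-19.399,11.2), heading=60, 6 segment(s) drawn

Segment lengths:
  seg 1: (0,0) -> (5.6,9.699), length = 11.2
  seg 2: (5.6,9.699) -> (-4.099,15.299), length = 11.2
  seg 3: (-4.099,15.299) -> (-9.699,5.6), length = 11.2
  seg 4: (-9.699,5.6) -> (-4.099,15.299), length = 11.2
  seg 5: (-4.099,15.299) -> (-13.799,20.899), length = 11.2
  seg 6: (-13.799,20.899) -> (-19.399,11.2), length = 11.2
Total = 67.2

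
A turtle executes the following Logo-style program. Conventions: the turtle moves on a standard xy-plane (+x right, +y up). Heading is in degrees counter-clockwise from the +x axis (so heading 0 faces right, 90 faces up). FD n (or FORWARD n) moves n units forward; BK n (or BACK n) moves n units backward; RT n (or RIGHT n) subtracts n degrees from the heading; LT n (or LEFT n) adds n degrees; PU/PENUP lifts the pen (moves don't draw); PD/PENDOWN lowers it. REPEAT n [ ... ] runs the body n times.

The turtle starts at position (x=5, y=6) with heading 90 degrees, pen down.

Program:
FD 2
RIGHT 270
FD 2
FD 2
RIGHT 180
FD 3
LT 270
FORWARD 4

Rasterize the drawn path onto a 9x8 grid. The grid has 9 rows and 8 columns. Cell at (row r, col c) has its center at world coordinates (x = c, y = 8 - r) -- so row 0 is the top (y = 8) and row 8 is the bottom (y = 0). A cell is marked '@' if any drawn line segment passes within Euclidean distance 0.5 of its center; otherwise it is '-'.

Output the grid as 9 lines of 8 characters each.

Segment 0: (5,6) -> (5,8)
Segment 1: (5,8) -> (3,8)
Segment 2: (3,8) -> (1,8)
Segment 3: (1,8) -> (4,8)
Segment 4: (4,8) -> (4,4)

Answer: -@@@@@--
----@@--
----@@--
----@---
----@---
--------
--------
--------
--------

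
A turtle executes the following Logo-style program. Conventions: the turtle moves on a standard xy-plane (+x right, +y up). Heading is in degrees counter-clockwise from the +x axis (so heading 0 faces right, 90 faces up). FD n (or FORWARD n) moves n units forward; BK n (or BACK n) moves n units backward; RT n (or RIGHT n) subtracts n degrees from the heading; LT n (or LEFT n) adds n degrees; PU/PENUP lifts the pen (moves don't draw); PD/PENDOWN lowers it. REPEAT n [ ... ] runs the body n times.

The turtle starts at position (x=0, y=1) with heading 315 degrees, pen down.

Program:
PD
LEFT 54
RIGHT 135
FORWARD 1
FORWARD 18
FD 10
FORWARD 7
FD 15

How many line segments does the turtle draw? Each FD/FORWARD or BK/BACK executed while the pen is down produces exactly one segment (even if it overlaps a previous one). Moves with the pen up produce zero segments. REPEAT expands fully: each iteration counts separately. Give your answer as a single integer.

Executing turtle program step by step:
Start: pos=(0,1), heading=315, pen down
PD: pen down
LT 54: heading 315 -> 9
RT 135: heading 9 -> 234
FD 1: (0,1) -> (-0.588,0.191) [heading=234, draw]
FD 18: (-0.588,0.191) -> (-11.168,-14.371) [heading=234, draw]
FD 10: (-11.168,-14.371) -> (-17.046,-22.461) [heading=234, draw]
FD 7: (-17.046,-22.461) -> (-21.16,-28.125) [heading=234, draw]
FD 15: (-21.16,-28.125) -> (-29.977,-40.26) [heading=234, draw]
Final: pos=(-29.977,-40.26), heading=234, 5 segment(s) drawn
Segments drawn: 5

Answer: 5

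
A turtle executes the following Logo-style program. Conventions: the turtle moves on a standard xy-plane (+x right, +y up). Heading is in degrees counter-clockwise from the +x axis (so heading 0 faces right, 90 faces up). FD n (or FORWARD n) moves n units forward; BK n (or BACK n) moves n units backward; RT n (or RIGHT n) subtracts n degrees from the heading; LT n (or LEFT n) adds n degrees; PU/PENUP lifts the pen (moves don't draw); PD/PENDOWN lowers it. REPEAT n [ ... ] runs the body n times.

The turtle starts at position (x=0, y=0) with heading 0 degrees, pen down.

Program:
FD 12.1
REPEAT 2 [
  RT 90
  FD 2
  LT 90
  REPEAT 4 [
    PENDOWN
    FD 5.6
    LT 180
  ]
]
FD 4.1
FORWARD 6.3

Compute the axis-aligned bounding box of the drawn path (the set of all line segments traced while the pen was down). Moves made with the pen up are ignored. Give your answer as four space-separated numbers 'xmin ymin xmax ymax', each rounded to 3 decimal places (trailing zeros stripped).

Answer: 0 -4 22.5 0

Derivation:
Executing turtle program step by step:
Start: pos=(0,0), heading=0, pen down
FD 12.1: (0,0) -> (12.1,0) [heading=0, draw]
REPEAT 2 [
  -- iteration 1/2 --
  RT 90: heading 0 -> 270
  FD 2: (12.1,0) -> (12.1,-2) [heading=270, draw]
  LT 90: heading 270 -> 0
  REPEAT 4 [
    -- iteration 1/4 --
    PD: pen down
    FD 5.6: (12.1,-2) -> (17.7,-2) [heading=0, draw]
    LT 180: heading 0 -> 180
    -- iteration 2/4 --
    PD: pen down
    FD 5.6: (17.7,-2) -> (12.1,-2) [heading=180, draw]
    LT 180: heading 180 -> 0
    -- iteration 3/4 --
    PD: pen down
    FD 5.6: (12.1,-2) -> (17.7,-2) [heading=0, draw]
    LT 180: heading 0 -> 180
    -- iteration 4/4 --
    PD: pen down
    FD 5.6: (17.7,-2) -> (12.1,-2) [heading=180, draw]
    LT 180: heading 180 -> 0
  ]
  -- iteration 2/2 --
  RT 90: heading 0 -> 270
  FD 2: (12.1,-2) -> (12.1,-4) [heading=270, draw]
  LT 90: heading 270 -> 0
  REPEAT 4 [
    -- iteration 1/4 --
    PD: pen down
    FD 5.6: (12.1,-4) -> (17.7,-4) [heading=0, draw]
    LT 180: heading 0 -> 180
    -- iteration 2/4 --
    PD: pen down
    FD 5.6: (17.7,-4) -> (12.1,-4) [heading=180, draw]
    LT 180: heading 180 -> 0
    -- iteration 3/4 --
    PD: pen down
    FD 5.6: (12.1,-4) -> (17.7,-4) [heading=0, draw]
    LT 180: heading 0 -> 180
    -- iteration 4/4 --
    PD: pen down
    FD 5.6: (17.7,-4) -> (12.1,-4) [heading=180, draw]
    LT 180: heading 180 -> 0
  ]
]
FD 4.1: (12.1,-4) -> (16.2,-4) [heading=0, draw]
FD 6.3: (16.2,-4) -> (22.5,-4) [heading=0, draw]
Final: pos=(22.5,-4), heading=0, 13 segment(s) drawn

Segment endpoints: x in {0, 12.1, 16.2, 17.7, 22.5}, y in {-4, -4, -4, -4, -4, -4, -2, -2, -2, -2, 0}
xmin=0, ymin=-4, xmax=22.5, ymax=0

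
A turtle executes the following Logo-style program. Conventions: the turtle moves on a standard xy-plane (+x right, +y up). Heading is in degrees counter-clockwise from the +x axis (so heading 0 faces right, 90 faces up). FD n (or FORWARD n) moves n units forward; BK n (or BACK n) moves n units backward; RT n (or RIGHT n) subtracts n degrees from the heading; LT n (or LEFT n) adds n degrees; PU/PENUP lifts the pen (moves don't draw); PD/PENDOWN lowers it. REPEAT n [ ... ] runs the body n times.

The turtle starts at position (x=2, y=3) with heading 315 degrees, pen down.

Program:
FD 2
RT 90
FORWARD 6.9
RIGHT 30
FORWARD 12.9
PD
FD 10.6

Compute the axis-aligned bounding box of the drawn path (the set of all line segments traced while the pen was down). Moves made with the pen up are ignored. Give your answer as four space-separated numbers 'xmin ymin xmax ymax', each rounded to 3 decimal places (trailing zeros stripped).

Executing turtle program step by step:
Start: pos=(2,3), heading=315, pen down
FD 2: (2,3) -> (3.414,1.586) [heading=315, draw]
RT 90: heading 315 -> 225
FD 6.9: (3.414,1.586) -> (-1.465,-3.293) [heading=225, draw]
RT 30: heading 225 -> 195
FD 12.9: (-1.465,-3.293) -> (-13.925,-6.632) [heading=195, draw]
PD: pen down
FD 10.6: (-13.925,-6.632) -> (-24.164,-9.375) [heading=195, draw]
Final: pos=(-24.164,-9.375), heading=195, 4 segment(s) drawn

Segment endpoints: x in {-24.164, -13.925, -1.465, 2, 3.414}, y in {-9.375, -6.632, -3.293, 1.586, 3}
xmin=-24.164, ymin=-9.375, xmax=3.414, ymax=3

Answer: -24.164 -9.375 3.414 3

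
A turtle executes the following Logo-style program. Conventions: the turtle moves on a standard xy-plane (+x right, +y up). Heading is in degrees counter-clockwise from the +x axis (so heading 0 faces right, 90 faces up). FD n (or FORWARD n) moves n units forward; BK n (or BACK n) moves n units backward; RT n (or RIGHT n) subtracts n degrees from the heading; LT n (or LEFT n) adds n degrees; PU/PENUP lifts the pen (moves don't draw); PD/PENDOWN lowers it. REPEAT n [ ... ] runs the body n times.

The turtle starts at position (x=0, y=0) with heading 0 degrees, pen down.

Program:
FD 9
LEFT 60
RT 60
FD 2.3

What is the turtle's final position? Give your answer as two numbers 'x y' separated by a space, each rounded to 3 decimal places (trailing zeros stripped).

Executing turtle program step by step:
Start: pos=(0,0), heading=0, pen down
FD 9: (0,0) -> (9,0) [heading=0, draw]
LT 60: heading 0 -> 60
RT 60: heading 60 -> 0
FD 2.3: (9,0) -> (11.3,0) [heading=0, draw]
Final: pos=(11.3,0), heading=0, 2 segment(s) drawn

Answer: 11.3 0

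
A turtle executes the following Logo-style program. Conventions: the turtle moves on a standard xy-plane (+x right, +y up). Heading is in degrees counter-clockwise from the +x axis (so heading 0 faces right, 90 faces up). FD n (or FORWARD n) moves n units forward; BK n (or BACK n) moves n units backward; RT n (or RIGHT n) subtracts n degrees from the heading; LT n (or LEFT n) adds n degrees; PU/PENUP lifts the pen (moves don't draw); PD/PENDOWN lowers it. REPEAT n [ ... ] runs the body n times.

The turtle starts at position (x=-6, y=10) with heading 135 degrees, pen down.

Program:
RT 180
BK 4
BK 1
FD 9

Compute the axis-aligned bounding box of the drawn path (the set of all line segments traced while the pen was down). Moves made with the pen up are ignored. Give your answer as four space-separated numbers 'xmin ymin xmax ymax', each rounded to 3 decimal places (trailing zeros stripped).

Executing turtle program step by step:
Start: pos=(-6,10), heading=135, pen down
RT 180: heading 135 -> 315
BK 4: (-6,10) -> (-8.828,12.828) [heading=315, draw]
BK 1: (-8.828,12.828) -> (-9.536,13.536) [heading=315, draw]
FD 9: (-9.536,13.536) -> (-3.172,7.172) [heading=315, draw]
Final: pos=(-3.172,7.172), heading=315, 3 segment(s) drawn

Segment endpoints: x in {-9.536, -8.828, -6, -3.172}, y in {7.172, 10, 12.828, 13.536}
xmin=-9.536, ymin=7.172, xmax=-3.172, ymax=13.536

Answer: -9.536 7.172 -3.172 13.536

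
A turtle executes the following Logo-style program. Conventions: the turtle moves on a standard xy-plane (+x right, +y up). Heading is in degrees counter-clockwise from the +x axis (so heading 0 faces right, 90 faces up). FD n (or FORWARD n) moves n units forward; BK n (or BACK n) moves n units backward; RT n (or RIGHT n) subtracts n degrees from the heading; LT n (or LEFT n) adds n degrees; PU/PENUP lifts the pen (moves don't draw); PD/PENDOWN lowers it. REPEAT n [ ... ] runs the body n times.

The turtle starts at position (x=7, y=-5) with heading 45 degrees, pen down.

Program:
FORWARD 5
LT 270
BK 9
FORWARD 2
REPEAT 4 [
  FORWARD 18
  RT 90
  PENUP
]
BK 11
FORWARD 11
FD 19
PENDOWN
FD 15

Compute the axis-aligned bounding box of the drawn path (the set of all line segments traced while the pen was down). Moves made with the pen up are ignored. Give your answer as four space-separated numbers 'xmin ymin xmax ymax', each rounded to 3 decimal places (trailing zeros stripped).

Executing turtle program step by step:
Start: pos=(7,-5), heading=45, pen down
FD 5: (7,-5) -> (10.536,-1.464) [heading=45, draw]
LT 270: heading 45 -> 315
BK 9: (10.536,-1.464) -> (4.172,4.899) [heading=315, draw]
FD 2: (4.172,4.899) -> (5.586,3.485) [heading=315, draw]
REPEAT 4 [
  -- iteration 1/4 --
  FD 18: (5.586,3.485) -> (18.314,-9.243) [heading=315, draw]
  RT 90: heading 315 -> 225
  PU: pen up
  -- iteration 2/4 --
  FD 18: (18.314,-9.243) -> (5.586,-21.971) [heading=225, move]
  RT 90: heading 225 -> 135
  PU: pen up
  -- iteration 3/4 --
  FD 18: (5.586,-21.971) -> (-7.142,-9.243) [heading=135, move]
  RT 90: heading 135 -> 45
  PU: pen up
  -- iteration 4/4 --
  FD 18: (-7.142,-9.243) -> (5.586,3.485) [heading=45, move]
  RT 90: heading 45 -> 315
  PU: pen up
]
BK 11: (5.586,3.485) -> (-2.192,11.263) [heading=315, move]
FD 11: (-2.192,11.263) -> (5.586,3.485) [heading=315, move]
FD 19: (5.586,3.485) -> (19.021,-9.95) [heading=315, move]
PD: pen down
FD 15: (19.021,-9.95) -> (29.627,-20.556) [heading=315, draw]
Final: pos=(29.627,-20.556), heading=315, 5 segment(s) drawn

Segment endpoints: x in {4.172, 5.586, 7, 10.536, 18.314, 19.021, 29.627}, y in {-20.556, -9.95, -9.243, -5, -1.464, 3.485, 4.899}
xmin=4.172, ymin=-20.556, xmax=29.627, ymax=4.899

Answer: 4.172 -20.556 29.627 4.899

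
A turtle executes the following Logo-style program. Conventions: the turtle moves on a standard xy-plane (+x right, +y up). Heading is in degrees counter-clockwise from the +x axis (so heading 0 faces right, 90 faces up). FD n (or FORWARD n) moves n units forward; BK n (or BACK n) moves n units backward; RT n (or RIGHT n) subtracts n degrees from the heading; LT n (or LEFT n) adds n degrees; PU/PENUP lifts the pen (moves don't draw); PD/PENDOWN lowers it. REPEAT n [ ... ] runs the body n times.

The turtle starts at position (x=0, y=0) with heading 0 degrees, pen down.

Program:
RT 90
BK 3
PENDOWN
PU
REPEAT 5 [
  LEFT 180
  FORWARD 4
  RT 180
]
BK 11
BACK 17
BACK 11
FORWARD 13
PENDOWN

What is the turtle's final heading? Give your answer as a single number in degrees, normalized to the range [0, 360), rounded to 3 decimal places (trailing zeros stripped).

Answer: 270

Derivation:
Executing turtle program step by step:
Start: pos=(0,0), heading=0, pen down
RT 90: heading 0 -> 270
BK 3: (0,0) -> (0,3) [heading=270, draw]
PD: pen down
PU: pen up
REPEAT 5 [
  -- iteration 1/5 --
  LT 180: heading 270 -> 90
  FD 4: (0,3) -> (0,7) [heading=90, move]
  RT 180: heading 90 -> 270
  -- iteration 2/5 --
  LT 180: heading 270 -> 90
  FD 4: (0,7) -> (0,11) [heading=90, move]
  RT 180: heading 90 -> 270
  -- iteration 3/5 --
  LT 180: heading 270 -> 90
  FD 4: (0,11) -> (0,15) [heading=90, move]
  RT 180: heading 90 -> 270
  -- iteration 4/5 --
  LT 180: heading 270 -> 90
  FD 4: (0,15) -> (0,19) [heading=90, move]
  RT 180: heading 90 -> 270
  -- iteration 5/5 --
  LT 180: heading 270 -> 90
  FD 4: (0,19) -> (0,23) [heading=90, move]
  RT 180: heading 90 -> 270
]
BK 11: (0,23) -> (0,34) [heading=270, move]
BK 17: (0,34) -> (0,51) [heading=270, move]
BK 11: (0,51) -> (0,62) [heading=270, move]
FD 13: (0,62) -> (0,49) [heading=270, move]
PD: pen down
Final: pos=(0,49), heading=270, 1 segment(s) drawn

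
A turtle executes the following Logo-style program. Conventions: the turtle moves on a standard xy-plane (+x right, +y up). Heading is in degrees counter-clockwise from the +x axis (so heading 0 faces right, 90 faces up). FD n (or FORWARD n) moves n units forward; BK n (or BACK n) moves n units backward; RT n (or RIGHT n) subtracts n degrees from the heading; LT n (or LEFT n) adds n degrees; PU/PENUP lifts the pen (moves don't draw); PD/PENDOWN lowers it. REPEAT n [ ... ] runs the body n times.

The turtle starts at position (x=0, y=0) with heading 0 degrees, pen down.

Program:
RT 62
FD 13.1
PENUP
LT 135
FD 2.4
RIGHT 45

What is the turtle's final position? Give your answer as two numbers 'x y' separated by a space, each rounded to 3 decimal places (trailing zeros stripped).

Answer: 6.852 -9.271

Derivation:
Executing turtle program step by step:
Start: pos=(0,0), heading=0, pen down
RT 62: heading 0 -> 298
FD 13.1: (0,0) -> (6.15,-11.567) [heading=298, draw]
PU: pen up
LT 135: heading 298 -> 73
FD 2.4: (6.15,-11.567) -> (6.852,-9.271) [heading=73, move]
RT 45: heading 73 -> 28
Final: pos=(6.852,-9.271), heading=28, 1 segment(s) drawn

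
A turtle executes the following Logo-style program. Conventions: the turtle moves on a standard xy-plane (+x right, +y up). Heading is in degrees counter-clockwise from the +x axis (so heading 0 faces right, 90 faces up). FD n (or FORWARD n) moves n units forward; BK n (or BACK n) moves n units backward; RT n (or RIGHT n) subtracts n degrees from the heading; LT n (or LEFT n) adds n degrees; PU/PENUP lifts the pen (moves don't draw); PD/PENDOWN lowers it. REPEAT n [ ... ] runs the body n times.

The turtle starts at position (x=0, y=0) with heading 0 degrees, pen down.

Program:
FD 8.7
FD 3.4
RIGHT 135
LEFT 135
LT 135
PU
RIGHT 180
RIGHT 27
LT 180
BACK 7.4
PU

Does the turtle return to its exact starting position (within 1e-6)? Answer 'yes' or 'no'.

Executing turtle program step by step:
Start: pos=(0,0), heading=0, pen down
FD 8.7: (0,0) -> (8.7,0) [heading=0, draw]
FD 3.4: (8.7,0) -> (12.1,0) [heading=0, draw]
RT 135: heading 0 -> 225
LT 135: heading 225 -> 0
LT 135: heading 0 -> 135
PU: pen up
RT 180: heading 135 -> 315
RT 27: heading 315 -> 288
LT 180: heading 288 -> 108
BK 7.4: (12.1,0) -> (14.387,-7.038) [heading=108, move]
PU: pen up
Final: pos=(14.387,-7.038), heading=108, 2 segment(s) drawn

Start position: (0, 0)
Final position: (14.387, -7.038)
Distance = 16.016; >= 1e-6 -> NOT closed

Answer: no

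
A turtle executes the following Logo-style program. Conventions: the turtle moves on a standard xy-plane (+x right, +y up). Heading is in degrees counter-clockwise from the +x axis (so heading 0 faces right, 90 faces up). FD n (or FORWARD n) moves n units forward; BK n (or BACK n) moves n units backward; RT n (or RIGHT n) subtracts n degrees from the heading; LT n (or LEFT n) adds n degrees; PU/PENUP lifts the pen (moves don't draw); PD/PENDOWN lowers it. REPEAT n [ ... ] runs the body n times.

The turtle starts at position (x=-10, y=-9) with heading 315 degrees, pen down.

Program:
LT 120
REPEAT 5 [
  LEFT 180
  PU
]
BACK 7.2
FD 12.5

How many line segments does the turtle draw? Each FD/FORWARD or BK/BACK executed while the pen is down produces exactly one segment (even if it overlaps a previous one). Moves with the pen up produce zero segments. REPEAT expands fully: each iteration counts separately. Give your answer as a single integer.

Answer: 0

Derivation:
Executing turtle program step by step:
Start: pos=(-10,-9), heading=315, pen down
LT 120: heading 315 -> 75
REPEAT 5 [
  -- iteration 1/5 --
  LT 180: heading 75 -> 255
  PU: pen up
  -- iteration 2/5 --
  LT 180: heading 255 -> 75
  PU: pen up
  -- iteration 3/5 --
  LT 180: heading 75 -> 255
  PU: pen up
  -- iteration 4/5 --
  LT 180: heading 255 -> 75
  PU: pen up
  -- iteration 5/5 --
  LT 180: heading 75 -> 255
  PU: pen up
]
BK 7.2: (-10,-9) -> (-8.137,-2.045) [heading=255, move]
FD 12.5: (-8.137,-2.045) -> (-11.372,-14.119) [heading=255, move]
Final: pos=(-11.372,-14.119), heading=255, 0 segment(s) drawn
Segments drawn: 0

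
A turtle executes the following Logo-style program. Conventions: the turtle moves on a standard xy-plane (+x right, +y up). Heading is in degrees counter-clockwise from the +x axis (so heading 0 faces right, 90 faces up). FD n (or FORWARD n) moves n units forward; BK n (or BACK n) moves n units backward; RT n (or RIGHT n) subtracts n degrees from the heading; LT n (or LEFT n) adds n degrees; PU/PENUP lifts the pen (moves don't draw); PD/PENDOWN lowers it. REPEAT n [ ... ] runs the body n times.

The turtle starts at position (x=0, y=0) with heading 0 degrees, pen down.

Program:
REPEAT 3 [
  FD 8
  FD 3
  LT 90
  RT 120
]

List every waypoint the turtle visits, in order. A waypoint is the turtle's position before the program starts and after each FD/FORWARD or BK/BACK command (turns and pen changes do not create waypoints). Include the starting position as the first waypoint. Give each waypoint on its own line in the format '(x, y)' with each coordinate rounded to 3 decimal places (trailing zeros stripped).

Executing turtle program step by step:
Start: pos=(0,0), heading=0, pen down
REPEAT 3 [
  -- iteration 1/3 --
  FD 8: (0,0) -> (8,0) [heading=0, draw]
  FD 3: (8,0) -> (11,0) [heading=0, draw]
  LT 90: heading 0 -> 90
  RT 120: heading 90 -> 330
  -- iteration 2/3 --
  FD 8: (11,0) -> (17.928,-4) [heading=330, draw]
  FD 3: (17.928,-4) -> (20.526,-5.5) [heading=330, draw]
  LT 90: heading 330 -> 60
  RT 120: heading 60 -> 300
  -- iteration 3/3 --
  FD 8: (20.526,-5.5) -> (24.526,-12.428) [heading=300, draw]
  FD 3: (24.526,-12.428) -> (26.026,-15.026) [heading=300, draw]
  LT 90: heading 300 -> 30
  RT 120: heading 30 -> 270
]
Final: pos=(26.026,-15.026), heading=270, 6 segment(s) drawn
Waypoints (7 total):
(0, 0)
(8, 0)
(11, 0)
(17.928, -4)
(20.526, -5.5)
(24.526, -12.428)
(26.026, -15.026)

Answer: (0, 0)
(8, 0)
(11, 0)
(17.928, -4)
(20.526, -5.5)
(24.526, -12.428)
(26.026, -15.026)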